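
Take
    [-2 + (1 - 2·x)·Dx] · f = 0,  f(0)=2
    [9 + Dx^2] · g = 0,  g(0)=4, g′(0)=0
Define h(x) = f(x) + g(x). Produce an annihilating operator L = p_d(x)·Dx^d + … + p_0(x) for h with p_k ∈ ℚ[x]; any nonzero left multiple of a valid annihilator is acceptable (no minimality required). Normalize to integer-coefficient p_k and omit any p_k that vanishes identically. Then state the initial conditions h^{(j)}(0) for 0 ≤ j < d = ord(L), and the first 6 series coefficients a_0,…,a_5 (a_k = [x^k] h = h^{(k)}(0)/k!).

f: a_k = 2, 4, 8, 16, 32, 64, …
g: a_k = 4, 0, -18, 0, 27/2, 0, …
Weyl lclm of L_f,L_g ⇒ L₀ (ord ≤ 3).
L = (594 - 648·x + 648·x^2) + (-153 + 630·x - 972·x^2 + 648·x^3)·Dx + (66 - 72·x + 72·x^2)·Dx^2 + (-17 + 70·x - 108·x^2 + 72·x^3)·Dx^3  (order 3).
h: a_k = 6, 4, -10, 16, 91/2, 64, …
ICs: h(0) = 6, h′(0) = 4, h′′(0) = -20.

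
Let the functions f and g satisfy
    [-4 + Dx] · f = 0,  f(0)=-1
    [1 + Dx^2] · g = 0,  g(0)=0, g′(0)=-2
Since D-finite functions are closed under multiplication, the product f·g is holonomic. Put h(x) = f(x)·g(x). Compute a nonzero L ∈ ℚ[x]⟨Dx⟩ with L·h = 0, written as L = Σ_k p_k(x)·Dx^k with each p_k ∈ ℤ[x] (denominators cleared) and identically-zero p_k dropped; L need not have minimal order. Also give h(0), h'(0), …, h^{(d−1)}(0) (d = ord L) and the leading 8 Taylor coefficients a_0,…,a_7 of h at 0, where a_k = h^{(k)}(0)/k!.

f: a_k = -1, -4, -8, -32/3, -32/3, -128/15, -256/45, -1024/315, …
g: a_k = 0, -2, 0, 1/3, 0, -1/60, 0, 1/2520, …
L₀ := L_f ⊗_s L_g (sym. prod.), ord ≤ 2.
L = 17 - 8·Dx + Dx^2  (order 2).
h: a_k = 0, 2, 8, 47/3, 20, 1121/60, 611/45, 20047/2520, …
ICs: h(0) = 0, h′(0) = 2.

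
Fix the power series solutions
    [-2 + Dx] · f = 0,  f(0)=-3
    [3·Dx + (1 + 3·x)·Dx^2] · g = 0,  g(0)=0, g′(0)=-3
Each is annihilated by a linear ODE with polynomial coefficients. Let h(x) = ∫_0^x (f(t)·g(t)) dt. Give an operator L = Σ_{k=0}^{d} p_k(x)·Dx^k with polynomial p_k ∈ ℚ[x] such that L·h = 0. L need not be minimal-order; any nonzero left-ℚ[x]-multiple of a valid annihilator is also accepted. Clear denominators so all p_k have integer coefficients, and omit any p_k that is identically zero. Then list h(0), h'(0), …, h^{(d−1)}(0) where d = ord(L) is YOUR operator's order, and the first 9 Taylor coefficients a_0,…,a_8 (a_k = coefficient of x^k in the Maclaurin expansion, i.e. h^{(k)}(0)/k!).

f: a_k = -3, -6, -6, -4, -2, -4/5, -4/15, -8/105, -2/105, …
g: a_k = 0, -3, 9/2, -9, 81/4, -243/5, 243/2, -2187/7, 6561/8, …
h₀=f·g: eliminate ⇒ L₀, order ≤ 1·2.
h=∫h₀ ⇒ L = L₀·Dx.
L = (-2 + 12·x)·Dx + (-1 - 12·x)·Dx^2 + (1 + 3·x)·Dx^3  (order 3).
h: a_k = 0, 0, 9/2, 3/2, 9/2, -87/20, 221/20, -165/7, 15193/280, …
ICs: h(0) = 0, h′(0) = 0, h′′(0) = 9.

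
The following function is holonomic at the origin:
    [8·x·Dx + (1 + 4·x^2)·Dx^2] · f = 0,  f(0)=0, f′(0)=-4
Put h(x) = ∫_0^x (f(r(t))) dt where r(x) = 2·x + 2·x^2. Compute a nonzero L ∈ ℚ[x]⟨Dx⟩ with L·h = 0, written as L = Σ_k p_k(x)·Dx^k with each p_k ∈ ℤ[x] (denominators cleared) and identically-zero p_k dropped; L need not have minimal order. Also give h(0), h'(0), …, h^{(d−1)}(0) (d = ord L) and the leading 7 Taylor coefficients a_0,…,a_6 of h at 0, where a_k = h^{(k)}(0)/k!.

f: a_k = 0, -4, 0, 16/3, 0, -64/5, 0, …
h₀=f(r): pull back L_f along r ⇒ L₀.
∫: right-multiply L₀ by Dx.
L = (-2 + 32·x + 128·x^2 + 192·x^3 + 96·x^4)·Dx^2 + (1 + 2·x + 16·x^2 + 64·x^3 + 80·x^4 + 32·x^5)·Dx^3  (order 3).
h: a_k = 0, 0, -4, -8/3, 32/3, 128/5, -704/15, …
ICs: h(0) = 0, h′(0) = 0, h′′(0) = -8.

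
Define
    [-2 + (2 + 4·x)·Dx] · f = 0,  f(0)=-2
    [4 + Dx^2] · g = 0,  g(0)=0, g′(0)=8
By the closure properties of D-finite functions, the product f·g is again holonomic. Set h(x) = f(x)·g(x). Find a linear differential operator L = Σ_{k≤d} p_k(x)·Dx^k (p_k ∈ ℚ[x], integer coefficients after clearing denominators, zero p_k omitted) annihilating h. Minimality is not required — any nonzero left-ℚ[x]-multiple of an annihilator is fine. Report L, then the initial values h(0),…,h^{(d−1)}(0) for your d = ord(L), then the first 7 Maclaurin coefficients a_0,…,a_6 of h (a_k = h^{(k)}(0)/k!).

L = (7 + 16·x + 16·x^2) + (-2 - 4·x)·Dx + (1 + 4·x + 4·x^2)·Dx^2  (order 2).
h: a_k = 0, -16, -16, 56/3, 8/3, 38/15, -54/5, …
ICs: h(0) = 0, h′(0) = -16.

f: a_k = -2, -2, 1, -1, 5/4, -7/4, 21/8, …
g: a_k = 0, 8, 0, -16/3, 0, 16/15, 0, …
Sym-product of L_f,L_g gives L₀ (≤ ord 2).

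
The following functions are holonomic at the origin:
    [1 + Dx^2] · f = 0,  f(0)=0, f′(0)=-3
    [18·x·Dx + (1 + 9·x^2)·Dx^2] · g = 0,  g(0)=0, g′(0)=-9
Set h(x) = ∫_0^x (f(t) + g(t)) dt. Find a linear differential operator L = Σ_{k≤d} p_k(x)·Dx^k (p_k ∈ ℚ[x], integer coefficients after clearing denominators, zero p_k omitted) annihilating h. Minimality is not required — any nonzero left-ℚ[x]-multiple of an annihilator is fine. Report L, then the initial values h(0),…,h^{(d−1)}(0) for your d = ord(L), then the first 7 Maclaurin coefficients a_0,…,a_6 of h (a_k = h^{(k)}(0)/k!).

f: a_k = 0, -3, 0, 1/2, 0, -1/40, 0, …
g: a_k = 0, -9, 0, 27, 0, -729/5, 0, …
Sum ⇒ L₀ = lclm(L_f,L_g) in ℚ(x)⟨Dx⟩.
∫: right-multiply L₀ by Dx.
L = (-1926·x + 17820·x^3 + 1458·x^5)·Dx^2 + (-17 + 351·x^2 + 4617·x^4 + 729·x^6)·Dx^3 + (-1926·x + 17820·x^3 + 1458·x^5)·Dx^4 + (-17 + 351·x^2 + 4617·x^4 + 729·x^6)·Dx^5  (order 5).
h: a_k = 0, 0, -6, 0, 55/8, 0, -5833/240, …
ICs: h(0) = 0, h′(0) = 0, h′′(0) = -12, h′′′(0) = 0, h′′′′(0) = 165.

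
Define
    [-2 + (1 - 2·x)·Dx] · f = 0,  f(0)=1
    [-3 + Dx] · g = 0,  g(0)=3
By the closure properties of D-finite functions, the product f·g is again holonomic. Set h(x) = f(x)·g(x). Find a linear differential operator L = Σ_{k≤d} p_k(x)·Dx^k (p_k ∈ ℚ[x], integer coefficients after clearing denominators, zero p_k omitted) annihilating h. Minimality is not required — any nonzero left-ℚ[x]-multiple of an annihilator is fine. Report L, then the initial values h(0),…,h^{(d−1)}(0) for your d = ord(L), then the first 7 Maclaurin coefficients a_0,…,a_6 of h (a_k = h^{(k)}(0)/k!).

f: a_k = 1, 2, 4, 8, 16, 32, 64, …
g: a_k = 3, 9, 27/2, 27/2, 81/8, 243/40, 243/80, …
Sym-product of L_f,L_g gives L₀ (≤ ord 1).
L = (5 - 6·x) + (-1 + 2·x)·Dx  (order 1).
h: a_k = 3, 15, 87/2, 201/2, 1689/8, 17133/40, 13755/16, …
ICs: h(0) = 3.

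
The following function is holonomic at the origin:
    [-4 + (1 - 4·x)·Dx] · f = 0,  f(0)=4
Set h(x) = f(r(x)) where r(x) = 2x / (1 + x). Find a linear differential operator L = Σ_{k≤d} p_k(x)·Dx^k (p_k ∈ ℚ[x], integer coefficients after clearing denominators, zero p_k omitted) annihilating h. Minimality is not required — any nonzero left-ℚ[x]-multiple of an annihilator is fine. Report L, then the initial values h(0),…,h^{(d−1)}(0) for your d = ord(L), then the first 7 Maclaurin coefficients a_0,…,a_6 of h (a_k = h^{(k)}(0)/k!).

f: a_k = 4, 16, 64, 256, 1024, 4096, 16384, …
L₀ from L_f via x↦r, Dx↦r'^{-1}Dx.
L = 8 + (-1 + 6·x + 7·x^2)·Dx  (order 1).
h: a_k = 4, 32, 224, 1568, 10976, 76832, 537824, …
ICs: h(0) = 4.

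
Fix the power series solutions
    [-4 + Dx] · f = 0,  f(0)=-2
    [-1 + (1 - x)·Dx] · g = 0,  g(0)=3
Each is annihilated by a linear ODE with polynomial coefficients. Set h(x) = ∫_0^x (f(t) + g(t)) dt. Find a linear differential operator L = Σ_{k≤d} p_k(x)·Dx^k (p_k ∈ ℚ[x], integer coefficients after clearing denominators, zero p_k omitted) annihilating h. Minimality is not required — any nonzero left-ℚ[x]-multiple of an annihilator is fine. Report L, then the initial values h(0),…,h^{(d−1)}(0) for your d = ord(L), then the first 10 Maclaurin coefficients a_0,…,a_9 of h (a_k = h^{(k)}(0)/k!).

f: a_k = -2, -8, -16, -64/3, -64/3, -256/15, -512/45, -2048/315, -1024/315, -4096/2835, …
g: a_k = 3, 3, 3, 3, 3, 3, 3, 3, 3, 3, …
Sum ⇒ L₀ = lclm(L_f,L_g) in ℚ(x)⟨Dx⟩.
Integrate: L := L₀·Dx.
L = (-8 + 16·x)·Dx + (14 - 32·x + 16·x^2)·Dx^2 + (-3 + 7·x - 4·x^2)·Dx^3  (order 3).
h: a_k = 0, 1, -5/2, -13/3, -55/12, -11/3, -211/90, -377/315, -1103/2520, -79/2835, …
ICs: h(0) = 0, h′(0) = 1, h′′(0) = -5.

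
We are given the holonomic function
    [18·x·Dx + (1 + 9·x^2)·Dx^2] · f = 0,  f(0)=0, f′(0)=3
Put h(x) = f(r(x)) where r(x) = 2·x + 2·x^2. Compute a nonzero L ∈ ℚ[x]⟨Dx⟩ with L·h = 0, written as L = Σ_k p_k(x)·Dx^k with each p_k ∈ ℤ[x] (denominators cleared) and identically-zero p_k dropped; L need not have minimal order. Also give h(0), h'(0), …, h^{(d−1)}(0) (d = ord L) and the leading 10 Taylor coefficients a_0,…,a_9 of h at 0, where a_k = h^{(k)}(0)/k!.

L = (-2 + 72·x + 288·x^2 + 432·x^3 + 216·x^4)·Dx + (1 + 2·x + 36·x^2 + 144·x^3 + 180·x^4 + 72·x^5)·Dx^2  (order 2).
h: a_k = 0, 6, 6, -72, -216, 6696/5, 7704, -171072/7, -264384, 287712, …
ICs: h(0) = 0, h′(0) = 6.

f: a_k = 0, 3, 0, -9, 0, 243/5, 0, -2187/7, 0, 2187, …
L₀ from L_f via x↦r, Dx↦r'^{-1}Dx.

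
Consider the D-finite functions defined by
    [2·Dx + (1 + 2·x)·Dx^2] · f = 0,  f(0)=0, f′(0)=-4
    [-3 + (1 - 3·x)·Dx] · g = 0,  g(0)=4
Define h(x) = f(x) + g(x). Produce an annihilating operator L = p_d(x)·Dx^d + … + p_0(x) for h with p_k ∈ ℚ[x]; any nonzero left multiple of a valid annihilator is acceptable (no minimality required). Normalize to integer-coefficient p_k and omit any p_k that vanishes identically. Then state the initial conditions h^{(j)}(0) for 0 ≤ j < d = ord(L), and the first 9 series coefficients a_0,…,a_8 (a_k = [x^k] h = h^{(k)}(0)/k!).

L = (-78 - 36·x)·Dx + (-23 - 132·x - 72·x^2)·Dx^2 + (4 - x - 27·x^2 - 18·x^3)·Dx^3  (order 3).
h: a_k = 4, 8, 40, 308/3, 332, 4796/5, 8812/3, 60980/7, 26308, …
ICs: h(0) = 4, h′(0) = 8, h′′(0) = 80.

f: a_k = 0, -4, 4, -16/3, 8, -64/5, 64/3, -256/7, 64, …
g: a_k = 4, 12, 36, 108, 324, 972, 2916, 8748, 26244, …
L₀ := lclm(L_f,L_g); ord L₀ ≤ 2+1.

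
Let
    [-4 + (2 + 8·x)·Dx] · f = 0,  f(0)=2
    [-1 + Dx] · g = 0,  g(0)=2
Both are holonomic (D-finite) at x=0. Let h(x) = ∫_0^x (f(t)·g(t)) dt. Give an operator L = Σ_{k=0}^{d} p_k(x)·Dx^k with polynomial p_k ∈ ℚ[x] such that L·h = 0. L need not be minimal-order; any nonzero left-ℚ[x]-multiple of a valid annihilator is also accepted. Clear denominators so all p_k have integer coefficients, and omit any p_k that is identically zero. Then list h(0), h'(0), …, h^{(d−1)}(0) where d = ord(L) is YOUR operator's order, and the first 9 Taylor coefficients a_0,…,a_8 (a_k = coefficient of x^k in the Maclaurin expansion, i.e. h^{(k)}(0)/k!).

L = (-3 - 4·x)·Dx + (1 + 4·x)·Dx^2  (order 2).
h: a_k = 0, 4, 6, 2/3, 19/6, -53/10, 2371/180, -43487/1260, 323377/3360, …
ICs: h(0) = 0, h′(0) = 4.

f: a_k = 2, 4, -4, 8, -20, 56, -168, 528, -1716, …
g: a_k = 2, 2, 1, 1/3, 1/12, 1/60, 1/360, 1/2520, 1/20160, …
L₀ := L_f ⊗_s L_g (sym. prod.), ord ≤ 1.
Integrate: L := L₀·Dx.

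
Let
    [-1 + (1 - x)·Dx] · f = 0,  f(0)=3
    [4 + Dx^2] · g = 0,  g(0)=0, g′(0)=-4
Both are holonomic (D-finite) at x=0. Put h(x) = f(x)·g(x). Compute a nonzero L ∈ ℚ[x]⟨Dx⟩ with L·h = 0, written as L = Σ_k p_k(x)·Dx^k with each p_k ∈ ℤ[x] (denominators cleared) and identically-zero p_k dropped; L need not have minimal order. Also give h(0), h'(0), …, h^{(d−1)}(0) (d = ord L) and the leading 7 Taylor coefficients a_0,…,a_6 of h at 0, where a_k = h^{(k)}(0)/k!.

L = (-4 + 4·x) + 2·Dx + (-1 + x)·Dx^2  (order 2).
h: a_k = 0, -12, -12, -4, -4, -28/5, -28/5, …
ICs: h(0) = 0, h′(0) = -12.

f: a_k = 3, 3, 3, 3, 3, 3, 3, …
g: a_k = 0, -4, 0, 8/3, 0, -8/15, 0, …
h₀=f·g: eliminate ⇒ L₀, order ≤ 1·2.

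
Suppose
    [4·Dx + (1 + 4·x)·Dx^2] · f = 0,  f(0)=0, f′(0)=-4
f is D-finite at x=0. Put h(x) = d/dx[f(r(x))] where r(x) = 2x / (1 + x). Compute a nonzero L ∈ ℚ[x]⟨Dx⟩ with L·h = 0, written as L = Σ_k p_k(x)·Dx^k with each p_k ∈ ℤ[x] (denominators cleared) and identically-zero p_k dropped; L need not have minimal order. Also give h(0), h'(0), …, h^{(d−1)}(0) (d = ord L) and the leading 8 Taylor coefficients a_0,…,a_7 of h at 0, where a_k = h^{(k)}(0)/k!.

f: a_k = 0, -4, 8, -64/3, 64, -1024/5, 2048/3, -16384/7, …
Substitute x→r, Dx→(1/r')Dx; clear ⇒ L₀.
h₀' ⇒ L via d/dx closure of L₀.
L = (10 + 18·x) + (1 + 10·x + 9·x^2)·Dx  (order 1).
h: a_k = -8, 80, -728, 6560, -59048, 531440, -4782968, 43046720, …
ICs: h(0) = -8.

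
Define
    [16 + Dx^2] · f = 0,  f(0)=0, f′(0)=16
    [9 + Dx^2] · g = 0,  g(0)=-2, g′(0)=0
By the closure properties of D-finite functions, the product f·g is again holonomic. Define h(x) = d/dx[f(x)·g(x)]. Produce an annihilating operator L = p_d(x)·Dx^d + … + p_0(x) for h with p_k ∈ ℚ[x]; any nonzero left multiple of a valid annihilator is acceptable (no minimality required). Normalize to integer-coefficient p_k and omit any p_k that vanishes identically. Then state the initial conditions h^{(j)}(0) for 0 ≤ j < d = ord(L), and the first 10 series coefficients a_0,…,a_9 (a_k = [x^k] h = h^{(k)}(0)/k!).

f: a_k = 0, 16, 0, -128/3, 0, 512/15, 0, -4096/315, 0, 8192/2835, …
g: a_k = -2, 0, 9, 0, -27/4, 0, 81/40, 0, -729/2240, 0, …
L₀ := L_f ⊗_s L_g (sym. prod.), ord ≤ 4.
h=h₀': d/dx-closure on L₀ ⇒ L.
L = 49 + 50·Dx^2 + Dx^4  (order 4).
h: a_k = -32, 0, 688, 0, -8404/3, 0, 205886/45, 0, -5044201/1260, 0, …
ICs: h(0) = -32, h′(0) = 0, h′′(0) = 1376, h′′′(0) = 0.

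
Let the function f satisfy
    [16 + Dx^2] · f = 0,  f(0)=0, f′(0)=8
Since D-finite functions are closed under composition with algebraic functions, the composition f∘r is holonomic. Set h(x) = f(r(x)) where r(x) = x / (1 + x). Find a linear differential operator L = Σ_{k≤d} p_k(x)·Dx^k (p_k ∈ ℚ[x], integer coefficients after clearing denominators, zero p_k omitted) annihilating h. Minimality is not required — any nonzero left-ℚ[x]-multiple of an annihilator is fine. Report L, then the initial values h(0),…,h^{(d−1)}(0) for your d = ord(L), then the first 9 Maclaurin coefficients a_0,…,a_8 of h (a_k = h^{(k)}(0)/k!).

f: a_k = 0, 8, 0, -64/3, 0, 256/15, 0, -2048/315, 0, …
Change of var in L_f (x↦r) gives L₀.
L = 16 + (2 + 6·x + 6·x^2 + 2·x^3)·Dx + (1 + 4·x + 6·x^2 + 4·x^3 + x^4)·Dx^2  (order 2).
h: a_k = 0, 8, -8, -40/3, 56, -1544/15, 120, -19688/315, -5032/45, …
ICs: h(0) = 0, h′(0) = 8.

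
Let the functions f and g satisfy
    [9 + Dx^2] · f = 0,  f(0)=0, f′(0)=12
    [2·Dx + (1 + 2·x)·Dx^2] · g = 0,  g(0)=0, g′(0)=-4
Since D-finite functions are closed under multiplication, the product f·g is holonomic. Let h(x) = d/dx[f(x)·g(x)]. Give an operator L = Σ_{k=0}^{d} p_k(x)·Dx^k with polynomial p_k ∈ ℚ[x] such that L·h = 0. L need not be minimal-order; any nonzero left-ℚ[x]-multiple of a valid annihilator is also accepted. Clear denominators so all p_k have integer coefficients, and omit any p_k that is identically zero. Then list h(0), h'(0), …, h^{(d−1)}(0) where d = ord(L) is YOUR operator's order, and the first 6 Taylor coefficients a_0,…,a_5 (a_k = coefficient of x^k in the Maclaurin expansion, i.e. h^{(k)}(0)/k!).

L = (-1890 - 5103·x + 24057·x^2 + 163296·x^3 + 344088·x^4 + 314928·x^5 + 104976·x^6) + (-297 + 1998·x + 19440·x^2 + 51840·x^3 + 58320·x^4 + 23328·x^5)·Dx + (-147 + 738·x + 11106·x^2 + 44064·x^3 + 80352·x^4 + 69984·x^5 + 23328·x^6)·Dx^2 + (-33 + 222·x + 2160·x^2 + 5760·x^3 + 6480·x^4 + 2592·x^5)·Dx^3 + (7 + 145·x + 937·x^2 + 2880·x^3 + 4680·x^4 + 3888·x^5 + 1296·x^6)·Dx^4  (order 4).
h: a_k = 0, -96, 144, 32, 120, -540, …
ICs: h(0) = 0, h′(0) = -96, h′′(0) = 288, h′′′(0) = 192.

f: a_k = 0, 12, 0, -18, 0, 81/10, …
g: a_k = 0, -4, 4, -16/3, 8, -64/5, …
h₀=f·g: eliminate ⇒ L₀, order ≤ 2·2.
Derive L from L₀ (diff closure).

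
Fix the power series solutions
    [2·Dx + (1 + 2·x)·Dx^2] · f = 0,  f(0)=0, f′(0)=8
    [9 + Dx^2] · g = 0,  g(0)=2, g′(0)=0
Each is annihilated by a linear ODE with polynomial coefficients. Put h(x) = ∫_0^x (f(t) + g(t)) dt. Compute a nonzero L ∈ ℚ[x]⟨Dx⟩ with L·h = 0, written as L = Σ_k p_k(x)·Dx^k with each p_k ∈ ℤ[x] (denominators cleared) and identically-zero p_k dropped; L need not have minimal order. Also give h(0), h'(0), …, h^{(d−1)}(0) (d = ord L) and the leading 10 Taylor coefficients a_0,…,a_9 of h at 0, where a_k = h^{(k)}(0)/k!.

f: a_k = 0, 8, -8, 32/3, -16, 128/5, -128/3, 512/7, -128, 2048/9, …
g: a_k = 2, 0, -9, 0, 27/4, 0, -81/40, 0, 729/2240, 0, …
h₀=f+g: left-lcm gives L₀, ord ≤ 4.
h=∫h₀ ⇒ L = L₀·Dx.
L = (594 + 648·x + 648·x^2)·Dx^2 + (153 + 630·x + 972·x^2 + 648·x^3)·Dx^3 + (66 + 72·x + 72·x^2)·Dx^4 + (17 + 70·x + 108·x^2 + 72·x^3)·Dx^5  (order 5).
h: a_k = 0, 2, 4, -17/3, 8/3, -37/20, 64/15, -5363/840, 64/7, -285991/20160, …
ICs: h(0) = 0, h′(0) = 2, h′′(0) = 8, h′′′(0) = -34, h′′′′(0) = 64.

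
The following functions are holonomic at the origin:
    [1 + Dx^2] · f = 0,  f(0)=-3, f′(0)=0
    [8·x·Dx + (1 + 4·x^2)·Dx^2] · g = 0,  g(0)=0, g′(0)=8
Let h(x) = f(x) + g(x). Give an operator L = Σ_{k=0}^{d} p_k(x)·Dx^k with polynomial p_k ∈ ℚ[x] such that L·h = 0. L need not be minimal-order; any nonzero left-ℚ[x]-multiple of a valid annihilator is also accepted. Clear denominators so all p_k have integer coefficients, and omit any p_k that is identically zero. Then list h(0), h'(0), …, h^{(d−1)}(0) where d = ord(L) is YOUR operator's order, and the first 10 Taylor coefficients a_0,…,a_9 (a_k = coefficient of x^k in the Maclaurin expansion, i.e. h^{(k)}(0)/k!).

L = (-376·x + 1600·x^3 + 128·x^5)·Dx + (-7 + 76·x^2 + 432·x^4 + 64·x^6)·Dx^2 + (-376·x + 1600·x^3 + 128·x^5)·Dx^3 + (-7 + 76·x^2 + 432·x^4 + 64·x^6)·Dx^4  (order 4).
h: a_k = -3, 8, 3/2, -32/3, -1/8, 128/5, 1/240, -512/7, -1/13440, 2048/9, …
ICs: h(0) = -3, h′(0) = 8, h′′(0) = 3, h′′′(0) = -64.

f: a_k = -3, 0, 3/2, 0, -1/8, 0, 1/240, 0, -1/13440, 0, …
g: a_k = 0, 8, 0, -32/3, 0, 128/5, 0, -512/7, 0, 2048/9, …
L₀ := lclm(L_f,L_g); ord L₀ ≤ 2+2.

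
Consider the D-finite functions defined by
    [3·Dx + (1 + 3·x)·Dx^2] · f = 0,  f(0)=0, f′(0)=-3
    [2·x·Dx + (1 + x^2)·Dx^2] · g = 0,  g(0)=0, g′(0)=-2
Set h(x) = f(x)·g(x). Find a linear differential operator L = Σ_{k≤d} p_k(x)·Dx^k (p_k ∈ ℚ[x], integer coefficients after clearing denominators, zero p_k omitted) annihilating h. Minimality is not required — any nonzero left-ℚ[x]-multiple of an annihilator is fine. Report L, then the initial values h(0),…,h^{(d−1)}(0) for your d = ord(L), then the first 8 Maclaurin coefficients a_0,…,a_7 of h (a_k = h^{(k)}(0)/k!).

f: a_k = 0, -3, 9/2, -9, 81/4, -243/5, 243/2, -2187/7, …
g: a_k = 0, -2, 0, 2/3, 0, -2/5, 0, 2/7, …
f·g: L₀ = L_f ⊗_s L_g, ord ≤ 2·2.
L = (264 + 1260·x + 1008·x^2 + 3420·x^3 + 3240·x^4 + 4212·x^5 + 324·x^7)·Dx + (178 + 660·x + 3828·x^2 + 7308·x^3 + 12960·x^4 + 10044·x^5 + 11340·x^6 + 324·x^7 + 1134·x^8)·Dx^2 + (132 + 608·x + 1728·x^2 + 4568·x^3 + 6456·x^4 + 8856·x^5 + 5184·x^6 + 5544·x^7 + 324·x^8 + 648·x^9)·Dx^3 + (13 + 102·x + 341·x^2 + 744·x^3 + 1138·x^4 + 1236·x^5 + 1386·x^6 + 648·x^7 + 657·x^8 + 54·x^9 + 81·x^10)·Dx^4  (order 4).
h: a_k = 0, 0, 6, -9, 16, -75/2, 462/5, -2313/10, …
ICs: h(0) = 0, h′(0) = 0, h′′(0) = 12, h′′′(0) = -54.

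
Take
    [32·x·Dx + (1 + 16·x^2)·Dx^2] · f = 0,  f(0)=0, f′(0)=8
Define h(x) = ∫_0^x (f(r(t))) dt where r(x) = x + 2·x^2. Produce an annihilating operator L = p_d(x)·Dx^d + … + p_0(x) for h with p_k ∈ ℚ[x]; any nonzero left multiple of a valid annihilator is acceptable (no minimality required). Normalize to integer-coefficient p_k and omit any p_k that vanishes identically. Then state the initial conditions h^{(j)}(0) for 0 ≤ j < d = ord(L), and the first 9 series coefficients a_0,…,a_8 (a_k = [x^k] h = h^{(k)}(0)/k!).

f: a_k = 0, 8, 0, -128/3, 0, 2048/5, 0, -32768/7, 0, …
f∘r: x↦r, Dx↦Dx/r' in L_f ⇒ L₀.
h=∫h₀ ⇒ L = L₀·Dx.
L = (-4 + 32·x + 256·x^2 + 768·x^3 + 768·x^4)·Dx^2 + (1 + 4·x + 16·x^2 + 128·x^3 + 320·x^4 + 256·x^5)·Dx^3  (order 3).
h: a_k = 0, 0, 4, 16/3, -32/3, -256/5, -256/15, 11264/21, 10240/7, …
ICs: h(0) = 0, h′(0) = 0, h′′(0) = 8.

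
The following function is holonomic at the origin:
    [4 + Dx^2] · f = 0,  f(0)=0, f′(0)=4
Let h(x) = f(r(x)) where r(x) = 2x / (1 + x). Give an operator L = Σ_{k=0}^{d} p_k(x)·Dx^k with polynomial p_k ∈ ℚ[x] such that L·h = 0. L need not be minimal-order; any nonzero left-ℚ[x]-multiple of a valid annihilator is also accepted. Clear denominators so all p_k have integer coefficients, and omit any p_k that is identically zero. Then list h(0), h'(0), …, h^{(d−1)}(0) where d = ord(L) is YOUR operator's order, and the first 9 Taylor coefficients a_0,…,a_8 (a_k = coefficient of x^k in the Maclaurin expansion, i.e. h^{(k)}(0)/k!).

L = 16 + (2 + 6·x + 6·x^2 + 2·x^3)·Dx + (1 + 4·x + 6·x^2 + 4·x^3 + x^4)·Dx^2  (order 2).
h: a_k = 0, 8, -8, -40/3, 56, -1544/15, 120, -19688/315, -5032/45, …
ICs: h(0) = 0, h′(0) = 8.

f: a_k = 0, 4, 0, -8/3, 0, 8/15, 0, -16/315, 0, …
h₀=f(r): pull back L_f along r ⇒ L₀.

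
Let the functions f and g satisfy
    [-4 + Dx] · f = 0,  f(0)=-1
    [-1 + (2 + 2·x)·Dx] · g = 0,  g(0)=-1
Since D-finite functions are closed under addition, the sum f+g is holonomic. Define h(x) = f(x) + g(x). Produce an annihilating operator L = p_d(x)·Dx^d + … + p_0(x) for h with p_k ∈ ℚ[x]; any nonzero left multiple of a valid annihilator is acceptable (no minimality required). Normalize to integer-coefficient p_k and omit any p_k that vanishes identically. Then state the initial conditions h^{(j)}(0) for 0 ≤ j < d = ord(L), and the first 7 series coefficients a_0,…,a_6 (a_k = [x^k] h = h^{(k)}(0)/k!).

f: a_k = -1, -4, -8, -32/3, -32/3, -128/15, -256/45, …
g: a_k = -1, -1/2, 1/8, -1/16, 5/128, -7/256, 21/1024, …
f+g: L₀ = lclm(L_f,L_g), ord ≤ 1+1.
L = (36 + 32·x) + (-65 - 128·x - 64·x^2)·Dx + (14 + 30·x + 16·x^2)·Dx^2  (order 2).
h: a_k = -2, -9/2, -63/8, -515/48, -4081/384, -32873/3840, -261199/46080, …
ICs: h(0) = -2, h′(0) = -9/2.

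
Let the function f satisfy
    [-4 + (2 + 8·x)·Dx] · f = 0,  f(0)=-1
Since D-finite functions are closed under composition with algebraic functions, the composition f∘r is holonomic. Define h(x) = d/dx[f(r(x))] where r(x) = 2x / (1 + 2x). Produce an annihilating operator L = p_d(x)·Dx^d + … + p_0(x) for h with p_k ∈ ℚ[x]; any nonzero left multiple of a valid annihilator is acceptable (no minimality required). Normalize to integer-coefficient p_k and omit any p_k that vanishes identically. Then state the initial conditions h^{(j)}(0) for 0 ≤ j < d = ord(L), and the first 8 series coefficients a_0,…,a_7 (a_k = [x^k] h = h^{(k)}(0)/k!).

f: a_k = -1, -2, 2, -4, 10, -28, 84, -264, …
L₀ from L_f via x↦r, Dx↦r'^{-1}Dx.
Derive L from L₀ (diff closure).
L = (-8 - 40·x) + (-1 - 12·x - 20·x^2)·Dx  (order 1).
h: a_k = -4, 32, -240, 1920, -16320, 144384, -1309952, 12083200, …
ICs: h(0) = -4.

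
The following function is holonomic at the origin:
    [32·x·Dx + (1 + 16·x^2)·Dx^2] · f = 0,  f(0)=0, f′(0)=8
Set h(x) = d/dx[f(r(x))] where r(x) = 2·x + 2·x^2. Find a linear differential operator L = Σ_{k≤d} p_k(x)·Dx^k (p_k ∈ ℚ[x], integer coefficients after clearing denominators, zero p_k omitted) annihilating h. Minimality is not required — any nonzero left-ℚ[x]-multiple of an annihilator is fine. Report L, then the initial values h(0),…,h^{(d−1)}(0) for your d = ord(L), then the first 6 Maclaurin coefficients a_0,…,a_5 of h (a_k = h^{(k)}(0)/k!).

L = (-2 + 128·x + 512·x^2 + 768·x^3 + 384·x^4) + (1 + 2·x + 64·x^2 + 256·x^3 + 320·x^4 + 128·x^5)·Dx  (order 1).
h: a_k = 16, 32, -1024, -4096, 60416, 391168, …
ICs: h(0) = 16.

f: a_k = 0, 8, 0, -128/3, 0, 2048/5, …
Substitute x→r, Dx→(1/r')Dx; clear ⇒ L₀.
h=h₀': d/dx-closure on L₀ ⇒ L.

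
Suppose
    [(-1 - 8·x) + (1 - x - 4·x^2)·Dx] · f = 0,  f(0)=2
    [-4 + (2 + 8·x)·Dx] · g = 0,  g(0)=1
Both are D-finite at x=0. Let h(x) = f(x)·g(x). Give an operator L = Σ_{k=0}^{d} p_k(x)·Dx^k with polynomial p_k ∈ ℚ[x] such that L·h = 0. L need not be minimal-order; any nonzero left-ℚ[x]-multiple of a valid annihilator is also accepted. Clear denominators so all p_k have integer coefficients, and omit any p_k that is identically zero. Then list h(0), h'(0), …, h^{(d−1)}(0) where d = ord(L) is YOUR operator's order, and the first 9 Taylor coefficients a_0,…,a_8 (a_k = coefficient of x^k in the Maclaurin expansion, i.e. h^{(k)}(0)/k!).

f: a_k = 2, 2, 10, 18, 58, 130, 362, 882, 2330, …
g: a_k = 1, 2, -2, 4, -10, 28, -84, 264, -858, …
f·g: L₀ = L_f ⊗_s L_g, ord ≤ 1·1.
L = (3 + 10·x + 24·x^2) + (-1 - 3·x + 8·x^2 + 16·x^3)·Dx  (order 1).
h: a_k = 2, 6, 10, 42, 62, 286, 366, 2038, 1786, …
ICs: h(0) = 2.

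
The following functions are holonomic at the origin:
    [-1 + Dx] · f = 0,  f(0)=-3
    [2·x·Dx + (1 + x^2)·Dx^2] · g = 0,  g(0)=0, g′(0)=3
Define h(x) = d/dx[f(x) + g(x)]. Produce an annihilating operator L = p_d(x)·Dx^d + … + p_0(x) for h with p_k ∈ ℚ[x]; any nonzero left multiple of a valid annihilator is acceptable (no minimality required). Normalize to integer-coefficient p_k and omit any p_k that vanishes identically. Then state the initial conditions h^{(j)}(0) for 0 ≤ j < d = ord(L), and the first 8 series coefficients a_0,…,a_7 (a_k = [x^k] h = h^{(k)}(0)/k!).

f: a_k = -3, -3, -3/2, -1/2, -1/8, -1/40, -1/240, -1/1680, …
g: a_k = 0, 3, 0, -1, 0, 3/5, 0, -3/7, …
L₀ := lclm(L_f,L_g); ord L₀ ≤ 1+2.
Derive L from L₀ (diff closure).
L = (2 - 4·x - 2·x^2) + (-3 + 3·x + x^2 - x^3)·Dx + (1 + x + x^2 + x^3)·Dx^2  (order 2).
h: a_k = 0, -3, -9/2, -1/2, 23/8, -1/40, -721/240, -1/1680, …
ICs: h(0) = 0, h′(0) = -3.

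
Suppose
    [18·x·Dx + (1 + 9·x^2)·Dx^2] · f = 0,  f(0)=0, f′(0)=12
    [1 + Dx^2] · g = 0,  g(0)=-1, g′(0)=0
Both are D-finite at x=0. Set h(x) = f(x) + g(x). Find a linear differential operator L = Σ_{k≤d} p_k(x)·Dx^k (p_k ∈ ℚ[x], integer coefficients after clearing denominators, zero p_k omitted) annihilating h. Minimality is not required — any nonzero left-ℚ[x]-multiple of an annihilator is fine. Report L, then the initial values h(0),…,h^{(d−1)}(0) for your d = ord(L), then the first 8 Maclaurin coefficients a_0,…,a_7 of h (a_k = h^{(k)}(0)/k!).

L = (-1926·x + 17820·x^3 + 1458·x^5)·Dx + (-17 + 351·x^2 + 4617·x^4 + 729·x^6)·Dx^2 + (-1926·x + 17820·x^3 + 1458·x^5)·Dx^3 + (-17 + 351·x^2 + 4617·x^4 + 729·x^6)·Dx^4  (order 4).
h: a_k = -1, 12, 1/2, -36, -1/24, 972/5, 1/720, -8748/7, …
ICs: h(0) = -1, h′(0) = 12, h′′(0) = 1, h′′′(0) = -216.

f: a_k = 0, 12, 0, -36, 0, 972/5, 0, -8748/7, …
g: a_k = -1, 0, 1/2, 0, -1/24, 0, 1/720, 0, …
h₀=f+g: left-lcm gives L₀, ord ≤ 4.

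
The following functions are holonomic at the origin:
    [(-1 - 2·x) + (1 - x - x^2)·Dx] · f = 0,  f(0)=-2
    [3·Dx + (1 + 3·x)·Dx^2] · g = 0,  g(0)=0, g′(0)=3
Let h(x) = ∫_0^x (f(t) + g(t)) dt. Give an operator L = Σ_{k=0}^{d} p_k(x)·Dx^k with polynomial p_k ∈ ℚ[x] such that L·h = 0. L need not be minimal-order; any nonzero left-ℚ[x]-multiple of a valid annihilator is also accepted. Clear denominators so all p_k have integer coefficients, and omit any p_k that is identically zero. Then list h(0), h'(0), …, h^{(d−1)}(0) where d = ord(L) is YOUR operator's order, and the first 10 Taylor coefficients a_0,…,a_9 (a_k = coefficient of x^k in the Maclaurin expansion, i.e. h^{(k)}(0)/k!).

L = (126 + 342·x + 468·x^2 + 180·x^3 + 108·x^4)·Dx^2 + (156·x + 576·x^2 + 672·x^3 + 378·x^4 + 180·x^5)·Dx^3 + (-7 - 35·x - 29·x^2 + 63·x^3 + 99·x^4 + 93·x^5 + 36·x^6)·Dx^4  (order 4).
h: a_k = 0, -2, 1/2, -17/6, 3/4, -121/20, 163/30, -295/14, 1893/56, -7105/72, …
ICs: h(0) = 0, h′(0) = -2, h′′(0) = 1, h′′′(0) = -17.

f: a_k = -2, -2, -4, -6, -10, -16, -26, -42, -68, -110, …
g: a_k = 0, 3, -9/2, 9, -81/4, 243/5, -243/2, 2187/7, -6561/8, 2187, …
Sum ⇒ L₀ = lclm(L_f,L_g) in ℚ(x)⟨Dx⟩.
Integrate: L := L₀·Dx.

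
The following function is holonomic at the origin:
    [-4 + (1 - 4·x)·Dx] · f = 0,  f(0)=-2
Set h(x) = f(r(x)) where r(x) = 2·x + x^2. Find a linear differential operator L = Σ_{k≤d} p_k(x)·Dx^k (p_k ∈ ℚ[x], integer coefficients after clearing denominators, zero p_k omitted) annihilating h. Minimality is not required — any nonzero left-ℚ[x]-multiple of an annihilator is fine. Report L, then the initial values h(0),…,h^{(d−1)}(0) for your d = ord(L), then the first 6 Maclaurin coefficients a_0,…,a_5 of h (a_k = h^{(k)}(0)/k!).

L = (8 + 8·x) + (-1 + 8·x + 4·x^2)·Dx  (order 1).
h: a_k = -2, -16, -136, -1152, -9760, -82688, …
ICs: h(0) = -2.

f: a_k = -2, -8, -32, -128, -512, -2048, …
h₀=f(r): pull back L_f along r ⇒ L₀.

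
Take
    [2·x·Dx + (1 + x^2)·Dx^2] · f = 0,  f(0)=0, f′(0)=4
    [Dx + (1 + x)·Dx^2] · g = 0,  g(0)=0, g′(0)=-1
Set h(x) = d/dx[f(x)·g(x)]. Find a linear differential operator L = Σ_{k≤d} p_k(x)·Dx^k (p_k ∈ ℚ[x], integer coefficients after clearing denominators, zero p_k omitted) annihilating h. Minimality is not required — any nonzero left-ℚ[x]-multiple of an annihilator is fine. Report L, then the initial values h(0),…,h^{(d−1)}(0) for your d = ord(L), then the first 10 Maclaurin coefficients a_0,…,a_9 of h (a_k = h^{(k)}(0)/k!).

f: a_k = 0, 4, 0, -4/3, 0, 4/5, 0, -4/7, 0, 4/9, …
g: a_k = 0, -1, 1/2, -1/3, 1/4, -1/5, 1/6, -1/7, 1/8, -1/9, …
Sym-product of L_f,L_g gives L₀ (≤ ord 4).
h₀' ⇒ L via d/dx closure of L₀.
L = (24 + 44·x + 80·x^2 + 156·x^3 + 120·x^4 + 52·x^5 + 4·x^7) + (18 + 124·x + 308·x^2 + 484·x^3 + 544·x^4 + 372·x^5 + 140·x^6 + 12·x^7 + 14·x^8)·Dx + (12 + 64·x + 192·x^2 + 312·x^3 + 360·x^4 + 312·x^5 + 192·x^6 + 72·x^7 + 12·x^8 + 8·x^9)·Dx^2 + (5 + 18·x + 37·x^2 + 56·x^3 + 66·x^4 + 60·x^5 + 42·x^6 + 24·x^7 + 9·x^8 + 2·x^9 + x^10)·Dx^3  (order 3).
h: a_k = 0, -8, 6, 0, 5/3, -104/15, 77/15, 0, 121/70, -2104/315, …
ICs: h(0) = 0, h′(0) = -8, h′′(0) = 12.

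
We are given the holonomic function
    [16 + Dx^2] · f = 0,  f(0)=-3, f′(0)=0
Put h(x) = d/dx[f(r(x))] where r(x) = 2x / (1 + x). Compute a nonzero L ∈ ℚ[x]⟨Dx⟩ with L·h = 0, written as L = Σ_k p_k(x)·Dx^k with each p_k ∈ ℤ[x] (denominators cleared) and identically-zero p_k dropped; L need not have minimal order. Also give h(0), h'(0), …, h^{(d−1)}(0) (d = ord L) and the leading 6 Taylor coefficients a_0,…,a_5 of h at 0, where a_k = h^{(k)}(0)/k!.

L = (70 + 12·x + 6·x^2) + (6 + 18·x + 18·x^2 + 6·x^3)·Dx + (1 + 4·x + 6·x^2 + 4·x^3 + x^4)·Dx^2  (order 2).
h: a_k = 0, 192, -576, -896, 8320, -106432/5, …
ICs: h(0) = 0, h′(0) = 192.

f: a_k = -3, 0, 24, 0, -32, 0, …
Substitute x→r, Dx→(1/r')Dx; clear ⇒ L₀.
Derive L from L₀ (diff closure).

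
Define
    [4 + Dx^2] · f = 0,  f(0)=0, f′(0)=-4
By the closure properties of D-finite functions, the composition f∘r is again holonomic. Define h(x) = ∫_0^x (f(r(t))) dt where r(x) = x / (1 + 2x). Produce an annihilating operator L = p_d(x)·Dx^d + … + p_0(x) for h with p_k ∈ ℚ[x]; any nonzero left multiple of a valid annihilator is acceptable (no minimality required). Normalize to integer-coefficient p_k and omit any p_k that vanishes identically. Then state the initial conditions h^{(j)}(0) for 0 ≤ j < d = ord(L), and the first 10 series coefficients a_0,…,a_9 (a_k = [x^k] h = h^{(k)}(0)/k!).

f: a_k = 0, -4, 0, 8/3, 0, -8/15, 0, 16/315, 0, -8/2835, …
Substitute x→r, Dx→(1/r')Dx; clear ⇒ L₀.
Integrate: L := L₀·Dx.
L = 4·Dx + (4 + 24·x + 48·x^2 + 32·x^3)·Dx^2 + (1 + 8·x + 24·x^2 + 32·x^3 + 16·x^4)·Dx^3  (order 3).
h: a_k = 0, 0, -2, 8/3, -10/3, 16/5, -4/45, -80/7, 13862/315, -50912/405, …
ICs: h(0) = 0, h′(0) = 0, h′′(0) = -4.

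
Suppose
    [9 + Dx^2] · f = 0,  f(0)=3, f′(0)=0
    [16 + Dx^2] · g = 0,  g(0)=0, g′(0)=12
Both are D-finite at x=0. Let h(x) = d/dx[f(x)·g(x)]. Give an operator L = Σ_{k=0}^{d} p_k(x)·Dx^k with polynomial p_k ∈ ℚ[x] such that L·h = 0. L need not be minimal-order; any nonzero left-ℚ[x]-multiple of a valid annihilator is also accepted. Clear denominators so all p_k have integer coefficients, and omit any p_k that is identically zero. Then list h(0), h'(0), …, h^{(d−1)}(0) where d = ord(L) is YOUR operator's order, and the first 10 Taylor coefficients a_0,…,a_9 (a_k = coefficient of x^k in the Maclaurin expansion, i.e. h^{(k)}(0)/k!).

L = 49 + 50·Dx^2 + Dx^4  (order 4).
h: a_k = 36, 0, -774, 0, 6303/2, 0, -102943/20, 0, 5044201/1120, 0, …
ICs: h(0) = 36, h′(0) = 0, h′′(0) = -1548, h′′′(0) = 0.

f: a_k = 3, 0, -27/2, 0, 81/8, 0, -243/80, 0, 2187/4480, 0, …
g: a_k = 0, 12, 0, -32, 0, 128/5, 0, -1024/105, 0, 2048/945, …
L₀ := L_f ⊗_s L_g (sym. prod.), ord ≤ 4.
h=h₀': d/dx-closure on L₀ ⇒ L.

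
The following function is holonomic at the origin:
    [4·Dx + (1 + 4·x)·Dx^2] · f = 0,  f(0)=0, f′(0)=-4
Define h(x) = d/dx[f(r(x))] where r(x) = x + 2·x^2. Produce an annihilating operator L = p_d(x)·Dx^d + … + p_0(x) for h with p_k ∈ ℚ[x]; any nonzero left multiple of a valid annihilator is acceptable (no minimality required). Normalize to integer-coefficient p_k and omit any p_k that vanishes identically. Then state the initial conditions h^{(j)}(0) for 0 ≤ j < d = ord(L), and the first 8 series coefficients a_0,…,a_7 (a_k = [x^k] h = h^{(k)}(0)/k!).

L = (16·x + 32·x^2) + (1 + 8·x + 24·x^2 + 32·x^3)·Dx  (order 1).
h: a_k = -4, 0, 32, -128, 256, 0, -2048, 8192, …
ICs: h(0) = -4.

f: a_k = 0, -4, 8, -64/3, 64, -1024/5, 2048/3, -16384/7, …
L₀ from L_f via x↦r, Dx↦r'^{-1}Dx.
Derive L from L₀ (diff closure).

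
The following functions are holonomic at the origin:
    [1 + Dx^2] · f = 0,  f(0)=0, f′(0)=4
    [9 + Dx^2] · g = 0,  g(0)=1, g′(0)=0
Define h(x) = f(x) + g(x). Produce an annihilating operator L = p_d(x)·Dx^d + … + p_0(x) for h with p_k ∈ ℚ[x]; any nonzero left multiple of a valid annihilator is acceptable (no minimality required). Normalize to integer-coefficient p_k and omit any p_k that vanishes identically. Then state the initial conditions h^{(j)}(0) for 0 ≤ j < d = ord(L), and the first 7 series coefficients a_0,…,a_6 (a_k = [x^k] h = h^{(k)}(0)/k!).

L = 9 + 10·Dx^2 + Dx^4  (order 4).
h: a_k = 1, 4, -9/2, -2/3, 27/8, 1/30, -81/80, …
ICs: h(0) = 1, h′(0) = 4, h′′(0) = -9, h′′′(0) = -4.

f: a_k = 0, 4, 0, -2/3, 0, 1/30, 0, …
g: a_k = 1, 0, -9/2, 0, 27/8, 0, -81/80, …
h₀=f+g: left-lcm gives L₀, ord ≤ 4.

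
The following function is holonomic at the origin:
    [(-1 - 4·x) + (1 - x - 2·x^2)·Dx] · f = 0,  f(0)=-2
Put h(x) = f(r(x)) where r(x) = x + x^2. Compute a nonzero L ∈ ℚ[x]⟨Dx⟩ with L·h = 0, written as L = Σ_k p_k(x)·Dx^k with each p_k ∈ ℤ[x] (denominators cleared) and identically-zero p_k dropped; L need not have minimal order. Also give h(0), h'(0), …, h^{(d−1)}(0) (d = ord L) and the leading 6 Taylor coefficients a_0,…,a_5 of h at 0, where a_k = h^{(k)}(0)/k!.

f: a_k = -2, -2, -6, -10, -22, -42, …
Change of var in L_f (x↦r) gives L₀.
L = (1 + 6·x + 12·x^2 + 8·x^3) + (-1 + x + 3·x^2 + 4·x^3 + 2·x^4)·Dx  (order 1).
h: a_k = -2, -2, -8, -22, -58, -160, …
ICs: h(0) = -2.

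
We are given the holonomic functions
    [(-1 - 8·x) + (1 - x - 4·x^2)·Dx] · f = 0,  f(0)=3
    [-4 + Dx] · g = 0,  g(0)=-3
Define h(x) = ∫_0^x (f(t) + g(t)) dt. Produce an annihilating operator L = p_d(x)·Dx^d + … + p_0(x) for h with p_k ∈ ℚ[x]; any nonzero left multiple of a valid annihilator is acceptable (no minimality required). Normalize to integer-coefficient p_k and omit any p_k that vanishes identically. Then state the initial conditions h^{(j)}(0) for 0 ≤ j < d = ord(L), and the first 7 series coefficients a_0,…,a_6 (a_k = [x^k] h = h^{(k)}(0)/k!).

f: a_k = 3, 3, 15, 27, 87, 195, 543, …
g: a_k = -3, -12, -24, -32, -32, -128/5, -256/15, …
h₀=f+g: left-lcm gives L₀, ord ≤ 2.
h=∫h₀ ⇒ L = L₀·Dx.
L = (-24 + 16·x - 576·x^2 - 512·x^3)·Dx + (-6 + 56·x + 208·x^2 - 128·x^3 - 256·x^4)·Dx^2 + (3 - 15·x - 16·x^2 + 64·x^3 + 64·x^4)·Dx^3  (order 3).
h: a_k = 0, 0, -9/2, -3, -5/4, 11, 847/30, …
ICs: h(0) = 0, h′(0) = 0, h′′(0) = -9.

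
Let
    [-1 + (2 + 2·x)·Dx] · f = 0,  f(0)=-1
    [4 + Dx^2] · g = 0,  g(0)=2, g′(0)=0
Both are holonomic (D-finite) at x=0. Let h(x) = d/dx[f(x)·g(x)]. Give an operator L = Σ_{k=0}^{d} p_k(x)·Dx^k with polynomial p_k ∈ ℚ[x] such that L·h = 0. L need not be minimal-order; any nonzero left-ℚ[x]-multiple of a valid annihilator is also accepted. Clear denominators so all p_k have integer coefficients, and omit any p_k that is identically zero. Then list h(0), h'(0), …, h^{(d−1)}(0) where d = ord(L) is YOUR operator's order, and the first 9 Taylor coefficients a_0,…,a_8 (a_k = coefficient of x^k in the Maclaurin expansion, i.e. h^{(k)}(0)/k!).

L = (413 + 1344·x + 1696·x^2 + 1024·x^3 + 256·x^4) + (-52 - 180·x - 192·x^2 - 64·x^3)·Dx + (76 + 280·x + 396·x^2 + 256·x^3 + 64·x^4)·Dx^2  (order 2).
h: a_k = -1, 17/2, 45/8, -337/48, -905/384, 5281/3840, 26677/46080, -199649/645120, 112887/1146880, …
ICs: h(0) = -1, h′(0) = 17/2.

f: a_k = -1, -1/2, 1/8, -1/16, 5/128, -7/256, 21/1024, -33/2048, 429/32768, …
g: a_k = 2, 0, -4, 0, 4/3, 0, -8/45, 0, 4/315, …
L₀ := L_f ⊗_s L_g (sym. prod.), ord ≤ 2.
Differentiate: ansatz ord ≤ ord L₀ ⇒ L.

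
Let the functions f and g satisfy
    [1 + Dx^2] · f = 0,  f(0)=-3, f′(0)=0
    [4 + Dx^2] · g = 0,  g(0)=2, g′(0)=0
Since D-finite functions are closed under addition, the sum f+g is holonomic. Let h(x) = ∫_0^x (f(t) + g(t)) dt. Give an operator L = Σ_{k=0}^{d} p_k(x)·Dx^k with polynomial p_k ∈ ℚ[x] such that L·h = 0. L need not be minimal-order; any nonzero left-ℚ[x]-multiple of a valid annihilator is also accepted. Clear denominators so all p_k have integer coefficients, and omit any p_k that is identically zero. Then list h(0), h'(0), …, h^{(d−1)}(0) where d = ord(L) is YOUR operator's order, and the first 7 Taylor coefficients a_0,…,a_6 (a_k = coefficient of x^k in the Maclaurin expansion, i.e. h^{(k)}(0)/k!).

f: a_k = -3, 0, 3/2, 0, -1/8, 0, 1/240, …
g: a_k = 2, 0, -4, 0, 4/3, 0, -8/45, …
Weyl lclm of L_f,L_g ⇒ L₀ (ord ≤ 4).
Integrate: L := L₀·Dx.
L = 4·Dx + 5·Dx^3 + Dx^5  (order 5).
h: a_k = 0, -1, 0, -5/6, 0, 29/120, 0, …
ICs: h(0) = 0, h′(0) = -1, h′′(0) = 0, h′′′(0) = -5, h′′′′(0) = 0.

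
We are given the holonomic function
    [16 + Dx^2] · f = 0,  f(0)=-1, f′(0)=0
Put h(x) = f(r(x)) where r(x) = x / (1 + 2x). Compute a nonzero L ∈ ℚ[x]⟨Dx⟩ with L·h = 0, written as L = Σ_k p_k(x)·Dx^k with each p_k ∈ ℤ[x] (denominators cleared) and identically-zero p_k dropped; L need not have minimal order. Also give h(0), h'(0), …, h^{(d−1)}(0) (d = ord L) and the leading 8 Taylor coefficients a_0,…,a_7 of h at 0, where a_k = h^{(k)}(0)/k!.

L = 16 + (4 + 24·x + 48·x^2 + 32·x^3)·Dx + (1 + 8·x + 24·x^2 + 32·x^3 + 16·x^4)·Dx^2  (order 2).
h: a_k = -1, 0, 8, -32, 256/3, -512/3, 9856/45, 512/5, …
ICs: h(0) = -1, h′(0) = 0.

f: a_k = -1, 0, 8, 0, -32/3, 0, 256/45, 0, …
h₀=f(r): pull back L_f along r ⇒ L₀.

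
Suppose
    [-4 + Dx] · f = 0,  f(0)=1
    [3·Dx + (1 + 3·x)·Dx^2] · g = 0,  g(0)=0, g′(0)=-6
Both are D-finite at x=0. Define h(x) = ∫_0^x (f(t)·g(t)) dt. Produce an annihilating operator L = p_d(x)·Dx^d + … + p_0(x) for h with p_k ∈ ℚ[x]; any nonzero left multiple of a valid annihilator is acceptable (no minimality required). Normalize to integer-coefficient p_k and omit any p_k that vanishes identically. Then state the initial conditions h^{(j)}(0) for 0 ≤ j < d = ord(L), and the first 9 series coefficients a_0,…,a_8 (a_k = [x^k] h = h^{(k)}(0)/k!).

L = (4 + 48·x)·Dx + (-5 - 24·x)·Dx^2 + (1 + 3·x)·Dx^3  (order 3).
h: a_k = 0, 0, -3, -5, -15/2, -47/10, -118/15, 31/7, -7759/420, …
ICs: h(0) = 0, h′(0) = 0, h′′(0) = -6.

f: a_k = 1, 4, 8, 32/3, 32/3, 128/15, 256/45, 1024/315, 512/315, …
g: a_k = 0, -6, 9, -18, 81/2, -486/5, 243, -4374/7, 6561/4, …
Sym-product of L_f,L_g gives L₀ (≤ ord 2).
Integrate: L := L₀·Dx.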